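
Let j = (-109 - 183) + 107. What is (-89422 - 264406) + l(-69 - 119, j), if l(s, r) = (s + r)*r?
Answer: -284823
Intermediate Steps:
j = -185 (j = -292 + 107 = -185)
l(s, r) = r*(r + s) (l(s, r) = (r + s)*r = r*(r + s))
(-89422 - 264406) + l(-69 - 119, j) = (-89422 - 264406) - 185*(-185 + (-69 - 119)) = -353828 - 185*(-185 - 188) = -353828 - 185*(-373) = -353828 + 69005 = -284823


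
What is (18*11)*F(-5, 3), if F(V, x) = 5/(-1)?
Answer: -990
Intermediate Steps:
F(V, x) = -5 (F(V, x) = 5*(-1) = -5)
(18*11)*F(-5, 3) = (18*11)*(-5) = 198*(-5) = -990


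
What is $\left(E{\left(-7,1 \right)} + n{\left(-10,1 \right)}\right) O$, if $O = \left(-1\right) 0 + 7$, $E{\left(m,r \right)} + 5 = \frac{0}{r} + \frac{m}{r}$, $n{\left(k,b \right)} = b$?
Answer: $-77$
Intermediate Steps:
$E{\left(m,r \right)} = -5 + \frac{m}{r}$ ($E{\left(m,r \right)} = -5 + \left(\frac{0}{r} + \frac{m}{r}\right) = -5 + \left(0 + \frac{m}{r}\right) = -5 + \frac{m}{r}$)
$O = 7$ ($O = 0 + 7 = 7$)
$\left(E{\left(-7,1 \right)} + n{\left(-10,1 \right)}\right) O = \left(\left(-5 - \frac{7}{1}\right) + 1\right) 7 = \left(\left(-5 - 7\right) + 1\right) 7 = \left(-12 + 1\right) 7 = \left(-11\right) 7 = -77$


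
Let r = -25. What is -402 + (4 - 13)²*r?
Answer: -2427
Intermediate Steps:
-402 + (4 - 13)²*r = -402 + (4 - 13)²*(-25) = -402 + (-9)²*(-25) = -402 + 81*(-25) = -402 - 2025 = -2427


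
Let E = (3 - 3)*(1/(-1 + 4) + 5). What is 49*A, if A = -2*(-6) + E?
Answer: 588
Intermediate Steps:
E = 0 (E = 0*(1/3 + 5) = 0*(⅓ + 5) = 0*(16/3) = 0)
A = 12 (A = -2*(-6) + 0 = 12 + 0 = 12)
49*A = 49*12 = 588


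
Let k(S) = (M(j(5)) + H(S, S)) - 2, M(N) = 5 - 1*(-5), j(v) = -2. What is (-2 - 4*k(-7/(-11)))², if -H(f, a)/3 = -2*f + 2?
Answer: 77284/121 ≈ 638.71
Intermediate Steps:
H(f, a) = -6 + 6*f (H(f, a) = -3*(-2*f + 2) = -3*(2 - 2*f) = -6 + 6*f)
M(N) = 10 (M(N) = 5 + 5 = 10)
k(S) = 2 + 6*S (k(S) = (10 + (-6 + 6*S)) - 2 = (4 + 6*S) - 2 = 2 + 6*S)
(-2 - 4*k(-7/(-11)))² = (-2 - 4*(2 + 6*(-7/(-11))))² = (-2 - 4*(2 + 6*(-7*(-1/11))))² = (-2 - 4*(2 + 6*(7/11)))² = (-2 - 4*(2 + 42/11))² = (-2 - 4*64/11)² = (-2 - 256/11)² = (-278/11)² = 77284/121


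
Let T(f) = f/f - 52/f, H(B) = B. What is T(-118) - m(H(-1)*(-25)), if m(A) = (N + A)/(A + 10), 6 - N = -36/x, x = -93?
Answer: 36234/64015 ≈ 0.56602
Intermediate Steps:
N = 174/31 (N = 6 - (-36)/(-93) = 6 - (-36)*(-1)/93 = 6 - 1*12/31 = 6 - 12/31 = 174/31 ≈ 5.6129)
m(A) = (174/31 + A)/(10 + A) (m(A) = (174/31 + A)/(A + 10) = (174/31 + A)/(10 + A))
T(f) = 1 - 52/f
T(-118) - m(H(-1)*(-25)) = (-52 - 118)/(-118) - (174/31 - 1*(-25))/(10 - 1*(-25)) = -1/118*(-170) - (174/31 + 25)/(10 + 25) = 85/59 - 949/(35*31) = 85/59 - 1*949/1085 = 85/59 - 949/1085 = 36234/64015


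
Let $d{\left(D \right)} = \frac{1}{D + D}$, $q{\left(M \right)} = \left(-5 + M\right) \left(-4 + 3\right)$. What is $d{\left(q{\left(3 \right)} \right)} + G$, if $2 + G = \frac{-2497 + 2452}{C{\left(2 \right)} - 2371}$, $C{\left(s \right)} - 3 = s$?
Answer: $- \frac{8191}{4732} \approx -1.731$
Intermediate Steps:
$q{\left(M \right)} = 5 - M$ ($q{\left(M \right)} = \left(-5 + M\right) \left(-1\right) = 5 - M$)
$C{\left(s \right)} = 3 + s$
$d{\left(D \right)} = \frac{1}{2 D}$
$G = - \frac{4687}{2366}$ ($G = -2 + \frac{-2497 + 2452}{\left(3 + 2\right) - 2371} = -2 - \frac{45}{5 - 2371} = -2 - \frac{45}{-2366} = -2 - - \frac{45}{2366} = -2 + \frac{45}{2366} = - \frac{4687}{2366} \approx -1.981$)
$d{\left(q{\left(3 \right)} \right)} + G = \frac{1}{2 \left(5 - 3\right)} - \frac{4687}{2366} = \frac{1}{2 \cdot 2} - \frac{4687}{2366} = \frac{1}{2} \cdot \frac{1}{2} - \frac{4687}{2366} = \frac{1}{4} - \frac{4687}{2366} = - \frac{8191}{4732}$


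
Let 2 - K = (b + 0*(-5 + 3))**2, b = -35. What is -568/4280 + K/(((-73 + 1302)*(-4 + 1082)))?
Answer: -94719507/708801170 ≈ -0.13363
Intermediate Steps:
K = -1223 (K = 2 - (-35 + 0*(-5 + 3))**2 = 2 - (-35 + 0*(-2))**2 = 2 - (-35 + 0)**2 = 2 - 1*(-35)**2 = 2 - 1*1225 = 2 - 1225 = -1223)
-568/4280 + K/(((-73 + 1302)*(-4 + 1082))) = -568/4280 - 1223*1/((-73 + 1302)*(-4 + 1082)) = -568*1/4280 - 1223/(1229*1078) = -71/535 - 1223/1324862 = -94719507/708801170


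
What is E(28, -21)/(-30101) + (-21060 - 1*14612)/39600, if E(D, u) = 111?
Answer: -134769809/148999950 ≈ -0.90450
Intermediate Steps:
E(28, -21)/(-30101) + (-21060 - 1*14612)/39600 = 111/(-30101) + (-21060 - 1*14612)/39600 = 111*(-1/30101) + (-21060 - 14612)*(1/39600) = -111/30101 - 35672*1/39600 = -111/30101 - 4459/4950 = -134769809/148999950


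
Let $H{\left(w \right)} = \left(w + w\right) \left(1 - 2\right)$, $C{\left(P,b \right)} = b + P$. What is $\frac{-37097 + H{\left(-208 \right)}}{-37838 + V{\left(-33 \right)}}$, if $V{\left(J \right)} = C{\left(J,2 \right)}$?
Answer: $\frac{12227}{12623} \approx 0.96863$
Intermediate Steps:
$C{\left(P,b \right)} = P + b$
$V{\left(J \right)} = 2 + J$ ($V{\left(J \right)} = J + 2 = 2 + J$)
$H{\left(w \right)} = - 2 w$ ($H{\left(w \right)} = 2 w \left(-1\right) = - 2 w$)
$\frac{-37097 + H{\left(-208 \right)}}{-37838 + V{\left(-33 \right)}} = \frac{-37097 - -416}{-37838 + \left(2 - 33\right)} = \frac{-37097 + 416}{-37838 - 31} = - \frac{36681}{-37869} = \left(-36681\right) \left(- \frac{1}{37869}\right) = \frac{12227}{12623}$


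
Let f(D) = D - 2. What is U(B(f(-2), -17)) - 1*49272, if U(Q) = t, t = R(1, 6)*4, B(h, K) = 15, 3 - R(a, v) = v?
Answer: -49284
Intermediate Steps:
R(a, v) = 3 - v
f(D) = -2 + D
t = -12 (t = (3 - 1*6)*4 = (3 - 6)*4 = -3*4 = -12)
U(Q) = -12
U(B(f(-2), -17)) - 1*49272 = -12 - 1*49272 = -12 - 49272 = -49284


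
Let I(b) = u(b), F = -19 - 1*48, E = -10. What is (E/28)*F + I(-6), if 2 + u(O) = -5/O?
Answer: 478/21 ≈ 22.762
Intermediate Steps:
F = -67 (F = -19 - 48 = -67)
u(O) = -2 - 5/O
I(b) = -2 - 5/b
(E/28)*F + I(-6) = -10/28*(-67) + (-2 - 5/(-6)) = -10*1/28*(-67) + (-2 - 5*(-⅙)) = -5/14*(-67) + (-2 + ⅚) = 335/14 - 7/6 = 478/21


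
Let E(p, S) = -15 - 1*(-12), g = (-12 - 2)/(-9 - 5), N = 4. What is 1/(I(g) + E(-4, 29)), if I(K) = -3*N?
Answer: -1/15 ≈ -0.066667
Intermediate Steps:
g = 1 (g = -14/(-14) = -14*(-1/14) = 1)
E(p, S) = -3 (E(p, S) = -15 + 12 = -3)
I(K) = -12 (I(K) = -3*4 = -12)
1/(I(g) + E(-4, 29)) = 1/(-12 - 3) = 1/(-15) = -1/15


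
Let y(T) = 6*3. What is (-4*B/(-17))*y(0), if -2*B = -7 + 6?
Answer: 36/17 ≈ 2.1176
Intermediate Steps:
y(T) = 18
B = 1/2 (B = -(-7 + 6)/2 = -1/2*(-1) = 1/2 ≈ 0.50000)
(-4*B/(-17))*y(0) = -2/(-17)*18 = -2*(-1)/17*18 = -4*(-1/34)*18 = (2/17)*18 = 36/17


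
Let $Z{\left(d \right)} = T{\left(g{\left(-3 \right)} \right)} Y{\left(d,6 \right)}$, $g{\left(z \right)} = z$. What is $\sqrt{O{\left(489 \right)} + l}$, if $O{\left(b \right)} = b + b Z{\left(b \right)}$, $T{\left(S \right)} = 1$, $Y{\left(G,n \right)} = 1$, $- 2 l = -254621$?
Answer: $\frac{\sqrt{513154}}{2} \approx 358.17$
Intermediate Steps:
$l = \frac{254621}{2}$ ($l = \left(- \frac{1}{2}\right) \left(-254621\right) = \frac{254621}{2} \approx 1.2731 \cdot 10^{5}$)
$Z{\left(d \right)} = 1$ ($Z{\left(d \right)} = 1 \cdot 1 = 1$)
$O{\left(b \right)} = 2 b$ ($O{\left(b \right)} = b + b 1 = b + b = 2 b$)
$\sqrt{O{\left(489 \right)} + l} = \sqrt{2 \cdot 489 + \frac{254621}{2}} = \sqrt{978 + \frac{254621}{2}} = \sqrt{\frac{256577}{2}} = \frac{\sqrt{513154}}{2}$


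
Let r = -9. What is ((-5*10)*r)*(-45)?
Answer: -20250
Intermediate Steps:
((-5*10)*r)*(-45) = (-5*10*(-9))*(-45) = -50*(-9)*(-45) = 450*(-45) = -20250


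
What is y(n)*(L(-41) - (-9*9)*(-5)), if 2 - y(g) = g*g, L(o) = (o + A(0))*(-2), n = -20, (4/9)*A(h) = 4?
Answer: 135718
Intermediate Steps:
A(h) = 9 (A(h) = (9/4)*4 = 9)
L(o) = -18 - 2*o (L(o) = (o + 9)*(-2) = (9 + o)*(-2) = -18 - 2*o)
y(g) = 2 - g² (y(g) = 2 - g*g = 2 - g²)
y(n)*(L(-41) - (-9*9)*(-5)) = (2 - 1*(-20)²)*((-18 - 2*(-41)) - (-9*9)*(-5)) = (2 - 1*400)*((-18 + 82) - (-81)*(-5)) = (2 - 400)*(64 - 1*405) = -398*(64 - 405) = -398*(-341) = 135718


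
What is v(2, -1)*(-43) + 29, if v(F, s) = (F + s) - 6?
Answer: 244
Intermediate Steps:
v(F, s) = -6 + F + s
v(2, -1)*(-43) + 29 = (-6 + 2 - 1)*(-43) + 29 = -5*(-43) + 29 = 215 + 29 = 244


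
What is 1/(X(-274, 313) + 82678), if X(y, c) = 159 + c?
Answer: 1/83150 ≈ 1.2026e-5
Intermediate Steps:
1/(X(-274, 313) + 82678) = 1/((159 + 313) + 82678) = 1/(472 + 82678) = 1/83150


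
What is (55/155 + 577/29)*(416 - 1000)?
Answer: -10632304/899 ≈ -11827.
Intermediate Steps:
(55/155 + 577/29)*(416 - 1000) = (55*(1/155) + 577*(1/29))*(-584) = (11/31 + 577/29)*(-584) = (18206/899)*(-584) = -10632304/899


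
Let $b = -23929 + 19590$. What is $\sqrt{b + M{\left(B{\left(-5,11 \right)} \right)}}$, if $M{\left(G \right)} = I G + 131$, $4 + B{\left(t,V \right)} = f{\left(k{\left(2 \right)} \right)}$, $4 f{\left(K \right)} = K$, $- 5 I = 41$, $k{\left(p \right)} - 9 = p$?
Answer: $\frac{i \sqrt{16791}}{2} \approx 64.79 i$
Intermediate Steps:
$k{\left(p \right)} = 9 + p$
$I = - \frac{41}{5}$ ($I = \left(- \frac{1}{5}\right) 41 = - \frac{41}{5} \approx -8.2$)
$f{\left(K \right)} = \frac{K}{4}$
$B{\left(t,V \right)} = - \frac{5}{4}$ ($B{\left(t,V \right)} = -4 + \frac{9 + 2}{4} = -4 + \frac{1}{4} \cdot 11 = -4 + \frac{11}{4} = - \frac{5}{4}$)
$b = -4339$
$M{\left(G \right)} = 131 - \frac{41 G}{5}$ ($M{\left(G \right)} = - \frac{41 G}{5} + 131 = 131 - \frac{41 G}{5}$)
$\sqrt{b + M{\left(B{\left(-5,11 \right)} \right)}} = \sqrt{-4339 + \left(131 - - \frac{41}{4}\right)} = \sqrt{-4339 + \left(131 + \frac{41}{4}\right)} = \sqrt{-4339 + \frac{565}{4}} = \sqrt{- \frac{16791}{4}} = \frac{i \sqrt{16791}}{2}$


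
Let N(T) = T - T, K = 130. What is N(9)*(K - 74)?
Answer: 0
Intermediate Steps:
N(T) = 0
N(9)*(K - 74) = 0*(130 - 74) = 0*56 = 0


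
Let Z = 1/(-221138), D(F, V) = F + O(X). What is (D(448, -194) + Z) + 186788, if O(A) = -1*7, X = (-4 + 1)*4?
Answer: 41403446601/221138 ≈ 1.8723e+5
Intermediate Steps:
X = -12 (X = -3*4 = -12)
O(A) = -7
D(F, V) = -7 + F (D(F, V) = F - 7 = -7 + F)
Z = -1/221138 ≈ -4.5221e-6
(D(448, -194) + Z) + 186788 = ((-7 + 448) - 1/221138) + 186788 = (441 - 1/221138) + 186788 = 97521857/221138 + 186788 = 41403446601/221138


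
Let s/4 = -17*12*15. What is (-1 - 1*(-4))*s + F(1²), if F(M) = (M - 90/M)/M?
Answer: -36809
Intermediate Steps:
s = -12240 (s = 4*(-17*12*15) = 4*(-204*15) = 4*(-3060) = -12240)
F(M) = (M - 90/M)/M
(-1 - 1*(-4))*s + F(1²) = (-1 - 1*(-4))*(-12240) + (1 - 90/(1²)²) = (-1 + 4)*(-12240) + (1 - 90/1²) = 3*(-12240) + (1 - 90*1) = -36720 + (1 - 90) = -36720 - 89 = -36809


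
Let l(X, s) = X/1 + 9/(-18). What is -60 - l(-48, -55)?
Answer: -23/2 ≈ -11.500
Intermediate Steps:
l(X, s) = -½ + X (l(X, s) = X*1 + 9*(-1/18) = X - ½ = -½ + X)
-60 - l(-48, -55) = -60 - (-½ - 48) = -60 - 1*(-97/2) = -60 + 97/2 = -23/2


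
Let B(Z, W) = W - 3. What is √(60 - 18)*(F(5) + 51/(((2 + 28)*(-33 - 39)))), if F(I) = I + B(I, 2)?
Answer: 2863*√42/720 ≈ 25.770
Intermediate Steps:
B(Z, W) = -3 + W
F(I) = -1 + I (F(I) = I + (-3 + 2) = I - 1 = -1 + I)
√(60 - 18)*(F(5) + 51/(((2 + 28)*(-33 - 39)))) = √(60 - 18)*((-1 + 5) + 51/(((2 + 28)*(-33 - 39)))) = √42*(4 + 51/((30*(-72)))) = √42*(4 + 51/(-2160)) = √42*(4 + 51*(-1/2160)) = √42*(4 - 17/720) = √42*(2863/720) = 2863*√42/720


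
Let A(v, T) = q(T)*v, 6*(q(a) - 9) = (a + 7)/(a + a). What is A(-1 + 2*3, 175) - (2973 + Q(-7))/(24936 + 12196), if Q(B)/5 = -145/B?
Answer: 88407583/1949430 ≈ 45.350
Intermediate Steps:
q(a) = 9 + (7 + a)/(12*a) (q(a) = 9 + ((a + 7)/(a + a))/6 = 9 + ((7 + a)/((2*a)))/6 = 9 + ((7 + a)*(1/(2*a)))/6 = 9 + ((7 + a)/(2*a))/6 = 9 + (7 + a)/(12*a))
Q(B) = -725/B (Q(B) = 5*(-145/B) = -725/B)
A(v, T) = v*(7 + 109*T)/(12*T) (A(v, T) = ((7 + 109*T)/(12*T))*v = v*(7 + 109*T)/(12*T))
A(-1 + 2*3, 175) - (2973 + Q(-7))/(24936 + 12196) = (1/12)*(-1 + 2*3)*(7 + 109*175)/175 - (2973 - 725/(-7))/(24936 + 12196) = (1/12)*(-1 + 6)*(1/175)*(7 + 19075) - (2973 - 725*(-⅐))/37132 = (1/12)*5*(1/175)*19082 - (2973 + 725/7)/37132 = 1363/30 - 21536/(7*37132) = 1363/30 - 1*5384/64981 = 1363/30 - 5384/64981 = 88407583/1949430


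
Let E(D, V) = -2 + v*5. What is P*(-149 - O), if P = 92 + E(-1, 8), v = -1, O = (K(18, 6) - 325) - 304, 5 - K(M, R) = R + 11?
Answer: 41820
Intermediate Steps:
K(M, R) = -6 - R (K(M, R) = 5 - (R + 11) = 5 - (11 + R) = 5 + (-11 - R) = -6 - R)
O = -641 (O = ((-6 - 1*6) - 325) - 304 = ((-6 - 6) - 325) - 304 = (-12 - 325) - 304 = -337 - 304 = -641)
E(D, V) = -7 (E(D, V) = -2 - 1*5 = -2 - 5 = -7)
P = 85 (P = 92 - 7 = 85)
P*(-149 - O) = 85*(-149 - 1*(-641)) = 85*(-149 + 641) = 85*492 = 41820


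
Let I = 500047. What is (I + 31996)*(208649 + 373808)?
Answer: 309892169651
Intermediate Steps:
(I + 31996)*(208649 + 373808) = (500047 + 31996)*(208649 + 373808) = 532043*582457 = 309892169651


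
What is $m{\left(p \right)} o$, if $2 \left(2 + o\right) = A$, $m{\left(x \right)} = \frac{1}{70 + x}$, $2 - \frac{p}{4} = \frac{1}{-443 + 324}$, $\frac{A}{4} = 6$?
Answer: $\frac{595}{4643} \approx 0.12815$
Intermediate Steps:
$A = 24$ ($A = 4 \cdot 6 = 24$)
$p = \frac{956}{119}$ ($p = 8 - \frac{4}{-443 + 324} = 8 - \frac{4}{-119} = 8 - - \frac{4}{119} = 8 + \frac{4}{119} = \frac{956}{119} \approx 8.0336$)
$o = 10$ ($o = -2 + \frac{1}{2} \cdot 24 = -2 + 12 = 10$)
$m{\left(p \right)} o = \frac{1}{70 + \frac{956}{119}} \cdot 10 = \frac{1}{\frac{9286}{119}} \cdot 10 = \frac{119}{9286} \cdot 10 = \frac{595}{4643}$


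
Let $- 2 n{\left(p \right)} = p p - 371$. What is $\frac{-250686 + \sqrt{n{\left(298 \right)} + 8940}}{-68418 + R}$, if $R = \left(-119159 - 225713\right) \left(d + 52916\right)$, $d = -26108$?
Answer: $\frac{41781}{1540899499} - \frac{i \sqrt{141106}}{18490793988} \approx 2.7115 \cdot 10^{-5} - 2.0315 \cdot 10^{-8} i$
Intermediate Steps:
$n{\left(p \right)} = \frac{371}{2} - \frac{p^{2}}{2}$ ($n{\left(p \right)} = - \frac{p p - 371}{2} = - \frac{p^{2} - 371}{2} = - \frac{-371 + p^{2}}{2} = \frac{371}{2} - \frac{p^{2}}{2}$)
$R = -9245328576$ ($R = \left(-119159 - 225713\right) \left(-26108 + 52916\right) = \left(-344872\right) 26808 = -9245328576$)
$\frac{-250686 + \sqrt{n{\left(298 \right)} + 8940}}{-68418 + R} = \frac{-250686 + \sqrt{\left(\frac{371}{2} - \frac{298^{2}}{2}\right) + 8940}}{-68418 - 9245328576} = \frac{-250686 + \sqrt{\left(\frac{371}{2} - 44402\right) + 8940}}{-9245396994} = \left(-250686 + \sqrt{\left(\frac{371}{2} - 44402\right) + 8940}\right) \left(- \frac{1}{9245396994}\right) = \left(-250686 + \sqrt{- \frac{88433}{2} + 8940}\right) \left(- \frac{1}{9245396994}\right) = \left(-250686 + \sqrt{- \frac{70553}{2}}\right) \left(- \frac{1}{9245396994}\right) = \left(-250686 + \frac{i \sqrt{141106}}{2}\right) \left(- \frac{1}{9245396994}\right) = \frac{41781}{1540899499} - \frac{i \sqrt{141106}}{18490793988}$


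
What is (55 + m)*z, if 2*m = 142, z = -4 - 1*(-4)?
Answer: 0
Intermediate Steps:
z = 0 (z = -4 + 4 = 0)
m = 71 (m = (½)*142 = 71)
(55 + m)*z = (55 + 71)*0 = 126*0 = 0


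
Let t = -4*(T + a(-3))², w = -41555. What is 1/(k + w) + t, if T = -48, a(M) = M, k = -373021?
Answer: -4313248705/414576 ≈ -10404.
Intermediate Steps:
t = -10404 (t = -4*(-48 - 3)² = -4*(-51)² = -4*2601 = -10404)
1/(k + w) + t = 1/(-373021 - 41555) - 10404 = 1/(-414576) - 10404 = -1/414576 - 10404 = -4313248705/414576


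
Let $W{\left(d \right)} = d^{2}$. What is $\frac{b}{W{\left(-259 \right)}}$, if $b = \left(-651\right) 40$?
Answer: $- \frac{3720}{9583} \approx -0.38819$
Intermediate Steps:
$b = -26040$
$\frac{b}{W{\left(-259 \right)}} = - \frac{26040}{\left(-259\right)^{2}} = - \frac{26040}{67081} = \left(-26040\right) \frac{1}{67081} = - \frac{3720}{9583}$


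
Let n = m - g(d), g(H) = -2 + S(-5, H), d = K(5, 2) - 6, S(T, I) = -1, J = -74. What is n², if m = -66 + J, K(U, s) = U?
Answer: 18769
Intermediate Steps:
d = -1 (d = 5 - 6 = -1)
g(H) = -3 (g(H) = -2 - 1 = -3)
m = -140 (m = -66 - 74 = -140)
n = -137 (n = -140 - 1*(-3) = -140 + 3 = -137)
n² = (-137)² = 18769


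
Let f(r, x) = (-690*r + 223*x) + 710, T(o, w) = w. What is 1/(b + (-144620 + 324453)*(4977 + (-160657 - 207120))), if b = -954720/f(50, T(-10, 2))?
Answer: -1042/67983635690965 ≈ -1.5327e-11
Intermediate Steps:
f(r, x) = 710 - 690*r + 223*x
b = 29835/1042 (b = -954720/(710 - 690*50 + 223*2) = -954720/(710 - 34500 + 446) = -954720/(-33344) = -954720*(-1/33344) = 29835/1042 ≈ 28.632)
1/(b + (-144620 + 324453)*(4977 + (-160657 - 207120))) = 1/(29835/1042 + (-144620 + 324453)*(4977 + (-160657 - 207120))) = 1/(29835/1042 + 179833*(4977 - 367777)) = 1/(29835/1042 + 179833*(-362800)) = 1/(29835/1042 - 65243412400) = 1/(-67983635690965/1042) = -1042/67983635690965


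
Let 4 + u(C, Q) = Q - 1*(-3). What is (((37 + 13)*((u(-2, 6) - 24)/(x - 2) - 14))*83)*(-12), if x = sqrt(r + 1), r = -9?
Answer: 24900*(9*I + 28*sqrt(2))/(I + sqrt(2)) ≈ 5.395e+5 - 2.2302e+5*I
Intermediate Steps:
u(C, Q) = -1 + Q (u(C, Q) = -4 + (Q - 1*(-3)) = -4 + (Q + 3) = -4 + (3 + Q) = -1 + Q)
x = 2*I*sqrt(2) (x = sqrt(-9 + 1) = sqrt(-8) = 2*I*sqrt(2) ≈ 2.8284*I)
(((37 + 13)*((u(-2, 6) - 24)/(x - 2) - 14))*83)*(-12) = (((37 + 13)*(((-1 + 6) - 24)/(2*I*sqrt(2) - 2) - 14))*83)*(-12) = ((50*((5 - 24)/(-2 + 2*I*sqrt(2)) - 14))*83)*(-12) = ((50*(-19/(-2 + 2*I*sqrt(2)) - 14))*83)*(-12) = ((50*(-14 - 19/(-2 + 2*I*sqrt(2))))*83)*(-12) = ((-700 - 950/(-2 + 2*I*sqrt(2)))*83)*(-12) = (-58100 - 78850/(-2 + 2*I*sqrt(2)))*(-12) = 697200 + 946200/(-2 + 2*I*sqrt(2))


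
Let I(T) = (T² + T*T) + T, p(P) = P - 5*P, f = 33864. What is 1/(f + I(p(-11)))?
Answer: 1/37780 ≈ 2.6469e-5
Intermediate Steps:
p(P) = -4*P
I(T) = T + 2*T² (I(T) = (T² + T²) + T = 2*T² + T = T + 2*T²)
1/(f + I(p(-11))) = 1/(33864 + (-4*(-11))*(1 + 2*(-4*(-11)))) = 1/(33864 + 44*(1 + 2*44)) = 1/(33864 + 44*(1 + 88)) = 1/(33864 + 44*89) = 1/(33864 + 3916) = 1/37780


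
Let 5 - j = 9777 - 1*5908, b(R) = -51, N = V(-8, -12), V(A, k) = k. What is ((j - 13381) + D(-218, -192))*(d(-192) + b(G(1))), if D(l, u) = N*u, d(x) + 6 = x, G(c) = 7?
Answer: 3720309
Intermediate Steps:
N = -12
d(x) = -6 + x
D(l, u) = -12*u
j = -3864 (j = 5 - (9777 - 1*5908) = 5 - (9777 - 5908) = 5 - 1*3869 = 5 - 3869 = -3864)
((j - 13381) + D(-218, -192))*(d(-192) + b(G(1))) = ((-3864 - 13381) - 12*(-192))*((-6 - 192) - 51) = (-17245 + 2304)*(-198 - 51) = -14941*(-249) = 3720309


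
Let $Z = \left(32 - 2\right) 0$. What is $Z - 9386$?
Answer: $-9386$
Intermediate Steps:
$Z = 0$ ($Z = 30 \cdot 0 = 0$)
$Z - 9386 = 0 - 9386 = -9386$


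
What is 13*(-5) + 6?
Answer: -59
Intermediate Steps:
13*(-5) + 6 = -65 + 6 = -59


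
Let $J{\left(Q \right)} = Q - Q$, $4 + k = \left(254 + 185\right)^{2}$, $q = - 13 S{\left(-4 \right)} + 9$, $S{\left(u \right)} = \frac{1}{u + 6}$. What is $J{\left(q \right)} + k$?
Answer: $192717$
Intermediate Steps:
$S{\left(u \right)} = \frac{1}{6 + u}$
$q = \frac{5}{2}$ ($q = - \frac{13}{6 - 4} + 9 = - \frac{13}{2} + 9 = \frac{5}{2} \approx 2.5$)
$k = 192717$ ($k = -4 + \left(254 + 185\right)^{2} = -4 + 439^{2} = -4 + 192721 = 192717$)
$J{\left(Q \right)} = 0$
$J{\left(q \right)} + k = 0 + 192717 = 192717$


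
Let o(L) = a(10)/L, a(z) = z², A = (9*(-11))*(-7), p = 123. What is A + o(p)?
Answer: 85339/123 ≈ 693.81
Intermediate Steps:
A = 693 (A = -99*(-7) = 693)
o(L) = 100/L (o(L) = 10²/L = 100/L)
A + o(p) = 693 + 100/123 = 85339/123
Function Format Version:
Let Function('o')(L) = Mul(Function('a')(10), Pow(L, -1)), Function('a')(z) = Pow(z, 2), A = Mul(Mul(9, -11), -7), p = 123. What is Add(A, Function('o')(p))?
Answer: Rational(85339, 123) ≈ 693.81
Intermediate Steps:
A = 693 (A = Mul(-99, -7) = 693)
Function('o')(L) = Mul(100, Pow(L, -1)) (Function('o')(L) = Mul(Pow(10, 2), Pow(L, -1)) = Mul(100, Pow(L, -1)))
Add(A, Function('o')(p)) = Add(693, Mul(100, Pow(123, -1))) = Add(693, Mul(100, Rational(1, 123))) = Add(693, Rational(100, 123)) = Rational(85339, 123)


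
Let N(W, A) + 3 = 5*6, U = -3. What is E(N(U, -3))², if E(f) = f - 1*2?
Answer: 625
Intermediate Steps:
N(W, A) = 27 (N(W, A) = -3 + 5*6 = -3 + 30 = 27)
E(f) = -2 + f (E(f) = f - 2 = -2 + f)
E(N(U, -3))² = (-2 + 27)² = 25² = 625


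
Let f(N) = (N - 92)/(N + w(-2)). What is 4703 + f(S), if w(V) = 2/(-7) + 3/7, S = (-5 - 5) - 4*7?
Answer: 249441/53 ≈ 4706.4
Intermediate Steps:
S = -38 (S = -10 - 28 = -38)
w(V) = ⅐ (w(V) = 2*(-⅐) + 3*(⅐) = -2/7 + 3/7 = ⅐)
f(N) = (-92 + N)/(⅐ + N) (f(N) = (N - 92)/(N + ⅐) = (-92 + N)/(⅐ + N))
4703 + f(S) = 4703 + 7*(-92 - 38)/(1 + 7*(-38)) = 4703 + 7*(-130)/(1 - 266) = 4703 + 7*(-130)/(-265) = 4703 + 7*(-1/265)*(-130) = 4703 + 182/53 = 249441/53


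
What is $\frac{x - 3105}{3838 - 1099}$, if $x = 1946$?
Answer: $- \frac{1159}{2739} \approx -0.42315$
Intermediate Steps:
$\frac{x - 3105}{3838 - 1099} = \frac{1946 - 3105}{3838 - 1099} = - \frac{1159}{2739}$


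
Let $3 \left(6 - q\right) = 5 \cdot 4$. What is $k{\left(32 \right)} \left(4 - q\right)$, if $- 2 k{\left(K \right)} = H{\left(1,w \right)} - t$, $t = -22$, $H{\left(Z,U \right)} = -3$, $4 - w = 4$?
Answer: $- \frac{133}{3} \approx -44.333$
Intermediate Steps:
$w = 0$ ($w = 4 - 4 = 0$)
$q = - \frac{2}{3}$ ($q = 6 - \frac{5 \cdot 4}{3} = 6 - \frac{20}{3} = - \frac{2}{3} \approx -0.66667$)
$k{\left(K \right)} = - \frac{19}{2}$ ($k{\left(K \right)} = - \frac{-3 - -22}{2} = - \frac{-3 + 22}{2} = \left(- \frac{1}{2}\right) 19 = - \frac{19}{2}$)
$k{\left(32 \right)} \left(4 - q\right) = - \frac{19 \left(4 - - \frac{2}{3}\right)}{2} = - \frac{19 \left(4 + \frac{2}{3}\right)}{2} = \left(- \frac{19}{2}\right) \frac{14}{3} = - \frac{133}{3}$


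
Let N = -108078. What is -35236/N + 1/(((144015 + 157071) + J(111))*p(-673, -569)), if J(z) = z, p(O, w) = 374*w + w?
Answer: 377424012041237/1157657860578375 ≈ 0.32602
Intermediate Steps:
p(O, w) = 375*w
-35236/N + 1/(((144015 + 157071) + J(111))*p(-673, -569)) = -35236/(-108078) + 1/(((144015 + 157071) + 111)*((375*(-569)))) = -35236*(-1/108078) + 1/((301086 + 111)*(-213375)) = 17618/54039 - 1/213375/301197 = 17618/54039 + (1/301197)*(-1/213375) = 17618/54039 - 1/64267909875 = 377424012041237/1157657860578375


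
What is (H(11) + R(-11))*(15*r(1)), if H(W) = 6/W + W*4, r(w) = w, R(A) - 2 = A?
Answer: 5865/11 ≈ 533.18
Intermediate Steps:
R(A) = 2 + A
H(W) = 4*W + 6/W (H(W) = 6/W + 4*W = 4*W + 6/W)
(H(11) + R(-11))*(15*r(1)) = ((4*11 + 6/11) + (2 - 11))*(15*1) = ((44 + 6*(1/11)) - 9)*15 = ((44 + 6/11) - 9)*15 = (490/11 - 9)*15 = (391/11)*15 = 5865/11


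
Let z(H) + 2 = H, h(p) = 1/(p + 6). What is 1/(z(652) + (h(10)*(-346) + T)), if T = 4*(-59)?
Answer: 8/3139 ≈ 0.0025486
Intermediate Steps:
h(p) = 1/(6 + p)
T = -236
z(H) = -2 + H
1/(z(652) + (h(10)*(-346) + T)) = 1/((-2 + 652) + (-346/(6 + 10) - 236)) = 1/(650 + (-346/16 - 236)) = 1/(650 + ((1/16)*(-346) - 236)) = 1/(650 + (-173/8 - 236)) = 1/(650 - 2061/8) = 1/(3139/8) = 8/3139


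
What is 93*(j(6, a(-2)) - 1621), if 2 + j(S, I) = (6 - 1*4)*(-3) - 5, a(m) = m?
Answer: -151962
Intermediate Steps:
j(S, I) = -13 (j(S, I) = -2 + ((6 - 1*4)*(-3) - 5) = -2 + ((6 - 4)*(-3) - 5) = -2 + (2*(-3) - 5) = -2 + (-6 - 5) = -2 - 11 = -13)
93*(j(6, a(-2)) - 1621) = 93*(-13 - 1621) = 93*(-1634) = -151962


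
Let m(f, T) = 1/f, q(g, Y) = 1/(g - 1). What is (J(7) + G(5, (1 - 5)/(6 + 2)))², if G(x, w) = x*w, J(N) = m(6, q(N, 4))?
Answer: 49/9 ≈ 5.4444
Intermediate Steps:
q(g, Y) = 1/(-1 + g)
J(N) = ⅙ (J(N) = 1/6 = ⅙)
G(x, w) = w*x
(J(7) + G(5, (1 - 5)/(6 + 2)))² = (⅙ + ((1 - 5)/(6 + 2))*5)² = (⅙ - 4/8*5)² = (⅙ - 4*⅛*5)² = (⅙ - ½*5)² = (⅙ - 5/2)² = (-7/3)² = 49/9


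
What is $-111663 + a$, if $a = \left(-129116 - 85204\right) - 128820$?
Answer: $-454803$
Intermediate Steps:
$a = -343140$ ($a = -214320 - 128820 = -343140$)
$-111663 + a = -111663 - 343140 = -454803$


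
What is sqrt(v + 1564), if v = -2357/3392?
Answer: 7*sqrt(5735607)/424 ≈ 39.539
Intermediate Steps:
v = -2357/3392 (v = -2357*1/3392 = -2357/3392 ≈ -0.69487)
sqrt(v + 1564) = sqrt(-2357/3392 + 1564) = sqrt(5302731/3392) = 7*sqrt(5735607)/424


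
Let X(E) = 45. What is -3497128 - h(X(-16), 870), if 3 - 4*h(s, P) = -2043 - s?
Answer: -13990603/4 ≈ -3.4977e+6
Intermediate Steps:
h(s, P) = 1023/2 + s/4 (h(s, P) = ¾ - (-2043 - s)/4 = ¾ + (2043/4 + s/4) = 1023/2 + s/4)
-3497128 - h(X(-16), 870) = -3497128 - (1023/2 + (¼)*45) = -3497128 - (1023/2 + 45/4) = -3497128 - 1*2091/4 = -3497128 - 2091/4 = -13990603/4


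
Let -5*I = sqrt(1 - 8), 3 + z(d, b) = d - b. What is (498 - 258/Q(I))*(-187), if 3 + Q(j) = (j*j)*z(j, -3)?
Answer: -7694658609/70484 - 21107625*I*sqrt(7)/70484 ≈ -1.0917e+5 - 792.32*I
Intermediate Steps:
z(d, b) = -3 + d - b (z(d, b) = -3 + (d - b) = -3 + d - b)
I = -I*sqrt(7)/5 (I = -sqrt(1 - 8)/5 = -I*sqrt(7)/5 ≈ -0.52915*I)
Q(j) = -3 + j**3 (Q(j) = -3 + (j*j)*(-3 + j - 1*(-3)) = -3 + j**2*(-3 + j + 3) = -3 + j**2*j = -3 + j**3)
(498 - 258/Q(I))*(-187) = (498 - 258/(-3 + (-I*sqrt(7)/5)**3))*(-187) = (498 - 258/(-3 + 7*I*sqrt(7)/125))*(-187) = -93126 + 48246/(-3 + 7*I*sqrt(7)/125)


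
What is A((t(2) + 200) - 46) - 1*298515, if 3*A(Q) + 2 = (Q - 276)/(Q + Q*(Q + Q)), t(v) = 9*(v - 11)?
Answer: -1372873580/4599 ≈ -2.9852e+5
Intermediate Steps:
t(v) = -99 + 9*v (t(v) = 9*(-11 + v) = -99 + 9*v)
A(Q) = -⅔ + (-276 + Q)/(3*(Q + 2*Q²)) (A(Q) = -⅔ + ((Q - 276)/(Q + Q*(Q + Q)))/3 = -⅔ + ((-276 + Q)/(Q + Q*(2*Q)))/3 = -⅔ + ((-276 + Q)/(Q + 2*Q²))/3 = -⅔ + (-276 + Q)/(3*(Q + 2*Q²)))
A((t(2) + 200) - 46) - 1*298515 = (-276 - (((-99 + 9*2) + 200) - 46) - 4*(((-99 + 9*2) + 200) - 46)²)/(3*(((-99 + 9*2) + 200) - 46)*(1 + 2*(((-99 + 9*2) + 200) - 46))) - 1*298515 = (-276 - (((-99 + 18) + 200) - 46) - 4*(((-99 + 18) + 200) - 46)²)/(3*(((-99 + 18) + 200) - 46)*(1 + 2*(((-99 + 18) + 200) - 46))) - 298515 = (-276 - ((-81 + 200) - 46) - 4*((-81 + 200) - 46)²)/(3*((-81 + 200) - 46)*(1 + 2*((-81 + 200) - 46))) - 298515 = (-276 - (119 - 46) - 4*(119 - 46)²)/(3*(119 - 46)*(1 + 2*(119 - 46))) - 298515 = (⅓)*(-276 - 1*73 - 4*73²)/(73*(1 + 2*73)) - 298515 = (⅓)*(1/73)*(-276 - 73 - 4*5329)/(1 + 146) - 298515 = (⅓)*(1/73)*(-276 - 73 - 21316)/147 - 298515 = (⅓)*(1/73)*(1/147)*(-21665) - 298515 = -3095/4599 - 298515 = -1372873580/4599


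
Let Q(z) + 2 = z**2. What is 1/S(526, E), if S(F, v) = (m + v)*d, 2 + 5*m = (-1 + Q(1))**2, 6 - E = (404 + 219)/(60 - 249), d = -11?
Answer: -135/14399 ≈ -0.0093756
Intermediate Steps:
E = 251/27 (E = 6 - (404 + 219)/(60 - 249) = 6 - 623/(-189) = 6 - 623*(-1)/189 = 6 - 1*(-89/27) = 6 + 89/27 = 251/27 ≈ 9.2963)
Q(z) = -2 + z**2
m = 2/5 (m = -2/5 + (-1 + (-2 + 1**2))**2/5 = -2/5 + (-1 + (-2 + 1))**2/5 = -2/5 + (-1 - 1)**2/5 = -2/5 + (1/5)*(-2)**2 = -2/5 + (1/5)*4 = -2/5 + 4/5 = 2/5 ≈ 0.40000)
S(F, v) = -22/5 - 11*v (S(F, v) = (2/5 + v)*(-11) = -22/5 - 11*v)
1/S(526, E) = 1/(-22/5 - 11*251/27) = 1/(-22/5 - 2761/27) = 1/(-14399/135) = -135/14399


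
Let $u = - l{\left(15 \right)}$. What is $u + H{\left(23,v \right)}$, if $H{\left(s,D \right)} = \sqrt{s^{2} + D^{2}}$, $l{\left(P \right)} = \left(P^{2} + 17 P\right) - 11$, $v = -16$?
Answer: $-469 + \sqrt{785} \approx -440.98$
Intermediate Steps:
$l{\left(P \right)} = -11 + P^{2} + 17 P$
$H{\left(s,D \right)} = \sqrt{D^{2} + s^{2}}$
$u = -469$ ($u = - (-11 + 15^{2} + 17 \cdot 15) = - (-11 + 225 + 255) = \left(-1\right) 469 = -469$)
$u + H{\left(23,v \right)} = -469 + \sqrt{\left(-16\right)^{2} + 23^{2}} = -469 + \sqrt{256 + 529} = -469 + \sqrt{785}$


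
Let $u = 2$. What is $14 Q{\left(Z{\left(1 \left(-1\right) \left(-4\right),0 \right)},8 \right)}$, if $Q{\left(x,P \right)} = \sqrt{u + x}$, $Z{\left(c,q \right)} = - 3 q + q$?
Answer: $14 \sqrt{2} \approx 19.799$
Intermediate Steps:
$Z{\left(c,q \right)} = - 2 q$
$Q{\left(x,P \right)} = \sqrt{2 + x}$
$14 Q{\left(Z{\left(1 \left(-1\right) \left(-4\right),0 \right)},8 \right)} = 14 \sqrt{2 - 0} = 14 \sqrt{2 + 0} = 14 \sqrt{2}$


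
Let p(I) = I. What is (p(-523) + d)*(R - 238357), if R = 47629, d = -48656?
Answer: 9379812312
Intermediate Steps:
(p(-523) + d)*(R - 238357) = (-523 - 48656)*(47629 - 238357) = -49179*(-190728) = 9379812312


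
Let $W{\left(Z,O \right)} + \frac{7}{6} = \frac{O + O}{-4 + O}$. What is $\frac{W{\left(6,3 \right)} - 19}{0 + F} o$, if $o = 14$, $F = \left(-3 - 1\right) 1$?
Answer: $\frac{1099}{12} \approx 91.583$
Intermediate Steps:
$F = -4$ ($F = \left(-4\right) 1 = -4$)
$W{\left(Z,O \right)} = - \frac{7}{6} + \frac{2 O}{-4 + O}$ ($W{\left(Z,O \right)} = - \frac{7}{6} + \frac{O + O}{-4 + O} = - \frac{7}{6} + \frac{2 O}{-4 + O}$)
$\frac{W{\left(6,3 \right)} - 19}{0 + F} o = \frac{\frac{28 + 5 \cdot 3}{6 \left(-4 + 3\right)} - 19}{0 - 4} \cdot 14 = \frac{\frac{28 + 15}{6 \left(-1\right)} - 19}{-4} \cdot 14 = \left(\frac{1}{6} \left(-1\right) 43 - 19\right) \left(- \frac{1}{4}\right) 14 = \left(- \frac{43}{6} - 19\right) \left(- \frac{1}{4}\right) 14 = \left(- \frac{157}{6}\right) \left(- \frac{1}{4}\right) 14 = \frac{157}{24} \cdot 14 = \frac{1099}{12}$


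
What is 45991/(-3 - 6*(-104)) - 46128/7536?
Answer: 6623806/97497 ≈ 67.939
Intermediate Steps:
45991/(-3 - 6*(-104)) - 46128/7536 = 45991/(-3 + 624) - 46128*1/7536 = 45991/621 - 961/157 = 6623806/97497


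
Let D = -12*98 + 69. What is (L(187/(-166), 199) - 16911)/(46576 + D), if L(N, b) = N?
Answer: -2807413/7547854 ≈ -0.37195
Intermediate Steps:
D = -1107 (D = -1176 + 69 = -1107)
(L(187/(-166), 199) - 16911)/(46576 + D) = (187/(-166) - 16911)/(46576 - 1107) = (187*(-1/166) - 16911)/45469 = (-187/166 - 16911)*(1/45469) = -2807413/166*1/45469 = -2807413/7547854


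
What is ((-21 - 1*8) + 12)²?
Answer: 289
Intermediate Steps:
((-21 - 1*8) + 12)² = ((-21 - 8) + 12)² = (-29 + 12)² = (-17)² = 289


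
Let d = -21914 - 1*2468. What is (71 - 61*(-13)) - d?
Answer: 25246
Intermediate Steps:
d = -24382 (d = -21914 - 2468 = -24382)
(71 - 61*(-13)) - d = (71 - 61*(-13)) - 1*(-24382) = (71 + 793) + 24382 = 864 + 24382 = 25246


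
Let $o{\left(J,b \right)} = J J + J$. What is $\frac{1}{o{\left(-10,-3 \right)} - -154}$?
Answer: $\frac{1}{244} \approx 0.0040984$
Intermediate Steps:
$o{\left(J,b \right)} = J + J^{2}$ ($o{\left(J,b \right)} = J^{2} + J = J + J^{2}$)
$\frac{1}{o{\left(-10,-3 \right)} - -154} = \frac{1}{- 10 \left(1 - 10\right) - -154} = \frac{1}{\left(-10\right) \left(-9\right) + 154} = \frac{1}{90 + 154} = \frac{1}{244}$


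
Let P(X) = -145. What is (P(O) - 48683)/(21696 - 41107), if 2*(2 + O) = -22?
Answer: 48828/19411 ≈ 2.5155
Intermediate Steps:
O = -13 (O = -2 + (½)*(-22) = -2 - 11 = -13)
(P(O) - 48683)/(21696 - 41107) = (-145 - 48683)/(21696 - 41107) = -48828/(-19411) = -48828*(-1/19411) = 48828/19411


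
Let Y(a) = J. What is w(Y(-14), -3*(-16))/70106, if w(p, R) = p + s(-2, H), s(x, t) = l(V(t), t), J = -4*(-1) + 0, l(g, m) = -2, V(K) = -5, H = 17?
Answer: 1/35053 ≈ 2.8528e-5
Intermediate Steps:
J = 4 (J = 4 + 0 = 4)
Y(a) = 4
s(x, t) = -2
w(p, R) = -2 + p (w(p, R) = p - 2 = -2 + p)
w(Y(-14), -3*(-16))/70106 = (-2 + 4)/70106 = 2*(1/70106) = 1/35053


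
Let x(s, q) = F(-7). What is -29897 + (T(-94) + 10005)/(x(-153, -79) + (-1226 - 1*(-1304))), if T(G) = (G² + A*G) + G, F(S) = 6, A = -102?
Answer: -827671/28 ≈ -29560.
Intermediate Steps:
x(s, q) = 6
T(G) = G² - 101*G (T(G) = (G² - 102*G) + G = G² - 101*G)
-29897 + (T(-94) + 10005)/(x(-153, -79) + (-1226 - 1*(-1304))) = -29897 + (-94*(-101 - 94) + 10005)/(6 + (-1226 - 1*(-1304))) = -29897 + (-94*(-195) + 10005)/(6 + (-1226 + 1304)) = -29897 + (18330 + 10005)/(6 + 78) = -29897 + 28335/84 = -29897 + 28335*(1/84) = -29897 + 9445/28 = -827671/28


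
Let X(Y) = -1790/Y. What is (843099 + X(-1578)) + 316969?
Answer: 915294547/789 ≈ 1.1601e+6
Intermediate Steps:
(843099 + X(-1578)) + 316969 = (843099 - 1790/(-1578)) + 316969 = (843099 - 1790*(-1/1578)) + 316969 = (843099 + 895/789) + 316969 = 665206006/789 + 316969 = 915294547/789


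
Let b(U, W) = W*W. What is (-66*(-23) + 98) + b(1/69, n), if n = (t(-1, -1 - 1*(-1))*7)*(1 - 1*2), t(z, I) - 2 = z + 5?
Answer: 3380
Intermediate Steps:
t(z, I) = 7 + z (t(z, I) = 2 + (z + 5) = 2 + (5 + z) = 7 + z)
n = -42 (n = ((7 - 1)*7)*(1 - 1*2) = (6*7)*(1 - 2) = 42*(-1) = -42)
b(U, W) = W²
(-66*(-23) + 98) + b(1/69, n) = (-66*(-23) + 98) + (-42)² = (1518 + 98) + 1764 = 1616 + 1764 = 3380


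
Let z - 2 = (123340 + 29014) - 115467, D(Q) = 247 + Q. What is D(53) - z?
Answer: -36589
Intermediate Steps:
z = 36889 (z = 2 + ((123340 + 29014) - 115467) = 2 + (152354 - 115467) = 2 + 36887 = 36889)
D(53) - z = (247 + 53) - 1*36889 = 300 - 36889 = -36589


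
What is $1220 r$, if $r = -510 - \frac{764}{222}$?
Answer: $- \frac{69530240}{111} \approx -6.264 \cdot 10^{5}$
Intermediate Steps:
$r = - \frac{56992}{111}$ ($r = -510 - \frac{382}{111} = - \frac{56992}{111} \approx -513.44$)
$1220 r = 1220 \left(- \frac{56992}{111}\right) = - \frac{69530240}{111}$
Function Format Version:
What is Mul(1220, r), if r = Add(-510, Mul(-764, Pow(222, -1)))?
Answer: Rational(-69530240, 111) ≈ -6.2640e+5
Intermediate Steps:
r = Rational(-56992, 111) (r = Add(-510, Mul(-764, Rational(1, 222))) = Add(-510, Rational(-382, 111)) = Rational(-56992, 111) ≈ -513.44)
Mul(1220, r) = Mul(1220, Rational(-56992, 111)) = Rational(-69530240, 111)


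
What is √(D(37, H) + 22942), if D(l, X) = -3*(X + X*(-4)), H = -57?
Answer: √22429 ≈ 149.76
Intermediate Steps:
D(l, X) = 9*X (D(l, X) = -3*(X - 4*X) = -(-9)*X = 9*X)
√(D(37, H) + 22942) = √(9*(-57) + 22942) = √(-513 + 22942) = √22429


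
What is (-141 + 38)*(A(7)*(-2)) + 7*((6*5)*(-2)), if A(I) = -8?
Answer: -2068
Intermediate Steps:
(-141 + 38)*(A(7)*(-2)) + 7*((6*5)*(-2)) = (-141 + 38)*(-8*(-2)) + 7*((6*5)*(-2)) = -103*16 + 7*(30*(-2)) = -1648 + 7*(-60) = -1648 - 420 = -2068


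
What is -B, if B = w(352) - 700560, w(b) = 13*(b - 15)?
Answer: 696179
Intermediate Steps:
w(b) = -195 + 13*b (w(b) = 13*(-15 + b) = -195 + 13*b)
B = -696179 (B = (-195 + 13*352) - 700560 = (-195 + 4576) - 700560 = 4381 - 700560 = -696179)
-B = -1*(-696179) = 696179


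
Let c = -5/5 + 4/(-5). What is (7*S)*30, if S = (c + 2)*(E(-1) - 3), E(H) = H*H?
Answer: -84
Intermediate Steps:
c = -9/5 (c = -5*1/5 + 4*(-1/5) = -1 - 4/5 = -9/5 ≈ -1.8000)
E(H) = H**2
S = -2/5 (S = (-9/5 + 2)*((-1)**2 - 3) = (1 - 3)/5 = (1/5)*(-2) = -2/5 ≈ -0.40000)
(7*S)*30 = (7*(-2/5))*30 = -14/5*30 = -84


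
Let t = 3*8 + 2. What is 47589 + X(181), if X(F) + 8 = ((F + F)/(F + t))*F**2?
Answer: 21708749/207 ≈ 1.0487e+5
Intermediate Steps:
t = 26 (t = 24 + 2 = 26)
X(F) = -8 + 2*F**3/(26 + F) (X(F) = -8 + ((F + F)/(F + 26))*F**2 = -8 + ((2*F)/(26 + F))*F**2 = -8 + (2*F/(26 + F))*F**2 = -8 + 2*F**3/(26 + F))
47589 + X(181) = 47589 + 2*(-104 + 181**3 - 4*181)/(26 + 181) = 47589 + 2*(-104 + 5929741 - 724)/207 = 47589 + 2*(1/207)*5928913 = 47589 + 11857826/207 = 21708749/207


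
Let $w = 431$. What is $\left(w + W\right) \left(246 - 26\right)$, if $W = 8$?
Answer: $96580$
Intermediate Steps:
$\left(w + W\right) \left(246 - 26\right) = \left(431 + 8\right) \left(246 - 26\right) = 439 \cdot 220 = 96580$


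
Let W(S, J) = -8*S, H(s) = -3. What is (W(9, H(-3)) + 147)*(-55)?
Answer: -4125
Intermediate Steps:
(W(9, H(-3)) + 147)*(-55) = (-8*9 + 147)*(-55) = (-72 + 147)*(-55) = 75*(-55) = -4125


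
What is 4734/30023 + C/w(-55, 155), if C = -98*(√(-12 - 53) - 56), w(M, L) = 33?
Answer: 164922446/990759 - 98*I*√65/33 ≈ 166.46 - 23.942*I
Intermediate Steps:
C = 5488 - 98*I*√65 (C = -98*(√(-65) - 56) = -98*(I*√65 - 56) = -98*(-56 + I*√65) = 5488 - 98*I*√65 ≈ 5488.0 - 790.1*I)
4734/30023 + C/w(-55, 155) = 4734/30023 + (5488 - 98*I*√65)/33 = 4734*(1/30023) + (5488 - 98*I*√65)*(1/33) = 4734/30023 + (5488/33 - 98*I*√65/33) = 164922446/990759 - 98*I*√65/33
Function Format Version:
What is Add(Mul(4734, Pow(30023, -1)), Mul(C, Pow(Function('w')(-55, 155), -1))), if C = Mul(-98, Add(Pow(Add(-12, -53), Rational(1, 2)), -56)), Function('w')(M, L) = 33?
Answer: Add(Rational(164922446, 990759), Mul(Rational(-98, 33), I, Pow(65, Rational(1, 2)))) ≈ Add(166.46, Mul(-23.942, I))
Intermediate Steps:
C = Add(5488, Mul(-98, I, Pow(65, Rational(1, 2)))) (C = Mul(-98, Add(Pow(-65, Rational(1, 2)), -56)) = Mul(-98, Add(Mul(I, Pow(65, Rational(1, 2))), -56)) = Mul(-98, Add(-56, Mul(I, Pow(65, Rational(1, 2))))) = Add(5488, Mul(-98, I, Pow(65, Rational(1, 2)))) ≈ Add(5488.0, Mul(-790.10, I)))
Add(Mul(4734, Pow(30023, -1)), Mul(C, Pow(Function('w')(-55, 155), -1))) = Add(Mul(4734, Pow(30023, -1)), Mul(Add(5488, Mul(-98, I, Pow(65, Rational(1, 2)))), Pow(33, -1))) = Add(Mul(4734, Rational(1, 30023)), Mul(Add(5488, Mul(-98, I, Pow(65, Rational(1, 2)))), Rational(1, 33))) = Add(Rational(4734, 30023), Add(Rational(5488, 33), Mul(Rational(-98, 33), I, Pow(65, Rational(1, 2))))) = Add(Rational(164922446, 990759), Mul(Rational(-98, 33), I, Pow(65, Rational(1, 2))))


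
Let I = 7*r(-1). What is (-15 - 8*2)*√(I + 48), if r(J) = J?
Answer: -31*√41 ≈ -198.50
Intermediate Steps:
I = -7 (I = 7*(-1) = -7)
(-15 - 8*2)*√(I + 48) = (-15 - 8*2)*√(-7 + 48) = (-15 - 16)*√41 = -31*√41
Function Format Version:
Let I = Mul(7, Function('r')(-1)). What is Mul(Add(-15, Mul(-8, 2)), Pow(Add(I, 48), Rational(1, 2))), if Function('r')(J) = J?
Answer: Mul(-31, Pow(41, Rational(1, 2))) ≈ -198.50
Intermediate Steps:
I = -7 (I = Mul(7, -1) = -7)
Mul(Add(-15, Mul(-8, 2)), Pow(Add(I, 48), Rational(1, 2))) = Mul(Add(-15, Mul(-8, 2)), Pow(Add(-7, 48), Rational(1, 2))) = Mul(Add(-15, -16), Pow(41, Rational(1, 2))) = Mul(-31, Pow(41, Rational(1, 2)))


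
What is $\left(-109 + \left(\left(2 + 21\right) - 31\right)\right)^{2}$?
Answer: $13689$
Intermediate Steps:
$\left(-109 + \left(\left(2 + 21\right) - 31\right)\right)^{2} = \left(-109 + \left(23 - 31\right)\right)^{2} = \left(-109 - 8\right)^{2} = \left(-117\right)^{2} = 13689$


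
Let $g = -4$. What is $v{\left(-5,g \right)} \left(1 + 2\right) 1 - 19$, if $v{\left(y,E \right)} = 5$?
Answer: $-4$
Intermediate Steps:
$v{\left(-5,g \right)} \left(1 + 2\right) 1 - 19 = 5 \left(1 + 2\right) 1 - 19 = 5 \cdot 3 \cdot 1 - 19 = 5 \cdot 3 - 19 = 15 - 19 = -4$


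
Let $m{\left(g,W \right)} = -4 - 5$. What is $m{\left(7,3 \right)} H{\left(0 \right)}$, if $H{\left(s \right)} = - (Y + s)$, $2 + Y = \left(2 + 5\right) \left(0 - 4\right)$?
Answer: $-270$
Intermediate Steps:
$Y = -30$ ($Y = -2 + \left(2 + 5\right) \left(0 - 4\right) = -2 + 7 \left(-4\right) = -2 - 28 = -30$)
$m{\left(g,W \right)} = -9$ ($m{\left(g,W \right)} = -4 - 5 = -9$)
$H{\left(s \right)} = 30 - s$ ($H{\left(s \right)} = - (-30 + s) = 30 - s$)
$m{\left(7,3 \right)} H{\left(0 \right)} = - 9 \left(30 - 0\right) = - 9 \left(30 + 0\right) = \left(-9\right) 30 = -270$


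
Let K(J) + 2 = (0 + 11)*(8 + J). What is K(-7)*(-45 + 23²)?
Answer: 4356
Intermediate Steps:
K(J) = 86 + 11*J (K(J) = -2 + (0 + 11)*(8 + J) = -2 + 11*(8 + J) = -2 + (88 + 11*J) = 86 + 11*J)
K(-7)*(-45 + 23²) = (86 + 11*(-7))*(-45 + 23²) = (86 - 77)*(-45 + 529) = 9*484 = 4356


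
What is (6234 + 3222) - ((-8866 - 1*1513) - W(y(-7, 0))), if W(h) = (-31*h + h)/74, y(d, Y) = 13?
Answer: 733700/37 ≈ 19830.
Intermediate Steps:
W(h) = -15*h/37 (W(h) = -30*h*(1/74) = -15*h/37)
(6234 + 3222) - ((-8866 - 1*1513) - W(y(-7, 0))) = (6234 + 3222) - ((-8866 - 1*1513) - (-15)*13/37) = 9456 - ((-8866 - 1513) - 1*(-195/37)) = 9456 - (-10379 + 195/37) = 9456 - 1*(-383828/37) = 9456 + 383828/37 = 733700/37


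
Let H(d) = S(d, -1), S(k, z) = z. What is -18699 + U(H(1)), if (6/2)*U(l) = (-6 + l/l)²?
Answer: -56072/3 ≈ -18691.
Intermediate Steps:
H(d) = -1
U(l) = 25/3 (U(l) = (-6 + l/l)²/3 = (-6 + 1)²/3 = (⅓)*(-5)² = (⅓)*25 = 25/3)
-18699 + U(H(1)) = -18699 + 25/3 = -56072/3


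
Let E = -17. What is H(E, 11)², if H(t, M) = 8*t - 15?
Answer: 22801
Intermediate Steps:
H(t, M) = -15 + 8*t
H(E, 11)² = (-15 + 8*(-17))² = (-15 - 136)² = (-151)² = 22801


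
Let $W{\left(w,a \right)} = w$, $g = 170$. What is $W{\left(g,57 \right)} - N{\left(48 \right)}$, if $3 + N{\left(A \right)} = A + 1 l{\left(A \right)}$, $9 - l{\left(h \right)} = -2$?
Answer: $114$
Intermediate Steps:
$l{\left(h \right)} = 11$ ($l{\left(h \right)} = 9 - -2 = 9 + 2 = 11$)
$N{\left(A \right)} = 8 + A$ ($N{\left(A \right)} = -3 + \left(A + 1 \cdot 11\right) = -3 + \left(A + 11\right) = -3 + \left(11 + A\right) = 8 + A$)
$W{\left(g,57 \right)} - N{\left(48 \right)} = 170 - \left(8 + 48\right) = 170 - 56 = 114$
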